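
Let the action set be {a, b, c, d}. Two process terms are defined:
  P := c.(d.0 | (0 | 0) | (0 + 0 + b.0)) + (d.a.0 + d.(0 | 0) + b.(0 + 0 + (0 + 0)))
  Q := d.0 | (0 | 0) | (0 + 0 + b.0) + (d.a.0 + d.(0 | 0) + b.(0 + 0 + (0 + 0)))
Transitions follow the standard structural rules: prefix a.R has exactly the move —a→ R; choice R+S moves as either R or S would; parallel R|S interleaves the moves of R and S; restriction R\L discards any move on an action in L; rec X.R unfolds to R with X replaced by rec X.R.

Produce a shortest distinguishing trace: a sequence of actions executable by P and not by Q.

c

P's transition system — 9 states:
  s0 = c.(d.0 | (0 | 0) | (0 + 0 + b.0)) + (d.a.0 + d.(0 | 0) + b.(0 + 0 + (0 + 0))) ⊢ -b-> s1, -c-> s2, -d-> s3, -d-> s4
  s1 = 0 + 0 + (0 + 0) ⊢ deadlocked
  s2 = d.0 | (0 | 0) | (0 + 0 + b.0) ⊢ -b-> s5, -d-> s6
  s3 = 0 | 0 ⊢ deadlocked
  s4 = a.0 ⊢ -a-> s7
  s5 = d.0 | (0 | 0) | 0 ⊢ -d-> s8
  s6 = 0 | (0 | 0) | (0 + 0 + b.0) ⊢ -b-> s8
  s7 = 0 ⊢ deadlocked
  s8 = 0 | (0 | 0) | 0 ⊢ deadlocked
Q's transition system — 8 states:
  t0 = d.0 | (0 | 0) | (0 + 0 + b.0) + (d.a.0 + d.(0 | 0) + b.(0 + 0 + (0 + 0))) ⊢ -b-> t1, -b-> t2, -d-> t3, -d-> t4, -d-> t5
  t1 = 0 + 0 + (0 + 0) ⊢ deadlocked
  t2 = d.0 | (0 | 0) | 0 ⊢ -d-> t6
  t3 = 0 | (0 | 0) | (0 + 0 + b.0) ⊢ -b-> t6
  t4 = 0 | 0 ⊢ deadlocked
  t5 = a.0 ⊢ -a-> t7
  t6 = 0 | (0 | 0) | 0 ⊢ deadlocked
  t7 = 0 ⊢ deadlocked
Executing c from P (initial set {s0}):
  [1] c ⇒ {s2}
  — P admits the full trace.
Executing c from Q (initial set {t0}):
  [1] c ⇒ no successor for Q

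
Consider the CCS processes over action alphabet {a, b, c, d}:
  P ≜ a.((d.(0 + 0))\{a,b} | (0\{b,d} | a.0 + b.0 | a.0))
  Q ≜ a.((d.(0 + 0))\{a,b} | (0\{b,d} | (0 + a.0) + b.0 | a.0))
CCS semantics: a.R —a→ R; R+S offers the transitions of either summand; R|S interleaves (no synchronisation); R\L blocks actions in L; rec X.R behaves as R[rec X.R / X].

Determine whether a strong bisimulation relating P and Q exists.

P ~ Q

LTS(P): 11 reachable states
  m0 = a.((d.(0 + 0))\{a,b} | (0\{b,d} | a.0 + b.0 | a.0)) | —a→ m1
  m1 = (d.(0 + 0))\{a,b} | (0\{b,d} | a.0 + b.0 | a.0) | —a→ m2, —a→ m3, —b→ m4, —d→ m5
  m2 = (d.(0 + 0))\{a,b} | (0\{b,d} | 0) | —d→ m6
  m3 = (d.(0 + 0))\{a,b} | (b.0 | 0) | —b→ m7, —d→ m8
  m4 = (d.(0 + 0))\{a,b} | (0 | a.0) | —a→ m7, —d→ m9
  m5 = (0 + 0)\{a,b} | (0\{b,d} | a.0 + b.0 | a.0) | —a→ m6, —a→ m8, —b→ m9
  m6 = (0 + 0)\{a,b} | (0\{b,d} | 0) | (no moves)
  m7 = (d.(0 + 0))\{a,b} | (0 | 0) | —d→ m10
  m8 = (0 + 0)\{a,b} | (b.0 | 0) | —b→ m10
  m9 = (0 + 0)\{a,b} | (0 | a.0) | —a→ m10
  m10 = (0 + 0)\{a,b} | (0 | 0) | (no moves)
LTS(Q): 11 reachable states
  n0 = a.((d.(0 + 0))\{a,b} | (0\{b,d} | (0 + a.0) + b.0 | a.0)) | —a→ n1
  n1 = (d.(0 + 0))\{a,b} | (0\{b,d} | (0 + a.0) + b.0 | a.0) | —a→ n2, —a→ n3, —b→ n4, —d→ n5
  n2 = (d.(0 + 0))\{a,b} | (0\{b,d} | 0) | —d→ n6
  n3 = (d.(0 + 0))\{a,b} | (b.0 | 0) | —b→ n7, —d→ n8
  n4 = (d.(0 + 0))\{a,b} | (0 | a.0) | —a→ n7, —d→ n9
  n5 = (0 + 0)\{a,b} | (0\{b,d} | (0 + a.0) + b.0 | a.0) | —a→ n6, —a→ n8, —b→ n9
  n6 = (0 + 0)\{a,b} | (0\{b,d} | 0) | (no moves)
  n7 = (d.(0 + 0))\{a,b} | (0 | 0) | —d→ n10
  n8 = (0 + 0)\{a,b} | (b.0 | 0) | —b→ n10
  n9 = (0 + 0)\{a,b} | (0 | a.0) | —a→ n10
  n10 = (0 + 0)\{a,b} | (0 | 0) | (no moves)
Coarsest stable partition (strong bisimilarity classes):
  B0 = {m0, n0}
  B1 = {m1, n1}
  B2 = {m3, n3}
  B3 = {m8, n8}
  B4 = {m10, m6, n10, n6}
  B5 = {m2, m7, n2, n7}
  B6 = {m5, n5}
  B7 = {m9, n9}
  B8 = {m4, n4}
m0 ∈ B0, n0 ∈ B0 → same block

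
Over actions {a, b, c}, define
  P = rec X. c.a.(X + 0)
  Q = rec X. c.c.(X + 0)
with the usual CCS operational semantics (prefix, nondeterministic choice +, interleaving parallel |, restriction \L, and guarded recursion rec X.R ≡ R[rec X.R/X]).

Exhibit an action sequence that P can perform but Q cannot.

Reachable graph of P (3 states):
  u0 = rec X. c.a.(X + 0) ⊢ —c→ u1
  u1 = a.((rec X. c.a.(X + 0)) + 0) ⊢ —a→ u2
  u2 = (rec X. c.a.(X + 0)) + 0 ⊢ —c→ u1
Reachable graph of Q (3 states):
  v0 = rec X. c.c.(X + 0) ⊢ —c→ v1
  v1 = c.((rec X. c.c.(X + 0)) + 0) ⊢ —c→ v2
  v2 = (rec X. c.c.(X + 0)) + 0 ⊢ —c→ v1
Executing ca from P (initial set {u0}):
  after c @ step 1: {u1}
  after a @ step 2: {u2}
  — P admits the full trace.
Executing ca from Q (initial set {v0}):
  after c @ step 1: {v1}
  after a @ step 2: no successor for Q

ca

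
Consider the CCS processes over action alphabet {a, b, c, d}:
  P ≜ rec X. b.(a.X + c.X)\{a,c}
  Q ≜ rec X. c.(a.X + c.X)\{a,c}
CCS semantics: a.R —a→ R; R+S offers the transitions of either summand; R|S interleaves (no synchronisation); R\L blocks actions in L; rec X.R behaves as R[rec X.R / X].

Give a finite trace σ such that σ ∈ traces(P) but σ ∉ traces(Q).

b

P's transition system — 2 states:
  p0 = rec X. b.(a.X + c.X)\{a,c} :: --b--▸ p1
  p1 = (a.(rec X. b.(a.X + c.X)\{a,c}) + c.(rec X. b.(a.X + c.X)\{a,c}))\{a,c} :: ·
Q's transition system — 2 states:
  q0 = rec X. c.(a.X + c.X)\{a,c} :: --c--▸ q1
  q1 = (a.(rec X. c.(a.X + c.X)\{a,c}) + c.(rec X. c.(a.X + c.X)\{a,c}))\{a,c} :: ·
Run σ = ⟨b⟩ on P: start {p0}
  step 1 (b): {p1}
  P completes σ.
Run σ = ⟨b⟩ on Q: start {q0}
  step 1 (b): ∅ (Q stuck)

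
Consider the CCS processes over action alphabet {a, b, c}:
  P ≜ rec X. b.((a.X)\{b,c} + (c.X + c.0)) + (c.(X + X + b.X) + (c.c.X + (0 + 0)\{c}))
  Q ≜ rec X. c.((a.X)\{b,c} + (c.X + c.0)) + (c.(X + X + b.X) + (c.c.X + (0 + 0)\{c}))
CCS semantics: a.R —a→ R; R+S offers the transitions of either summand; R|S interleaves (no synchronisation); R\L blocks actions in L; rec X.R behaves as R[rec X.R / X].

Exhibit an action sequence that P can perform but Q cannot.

LTS(P): 6 reachable states
  p0 = rec X. b.((a.X)\{b,c} + (c.X + c.0)) + (c.(X + X + b.X) + (c.c.X + (0 + 0)\{c})) → -b-> p1, -c-> p2, -c-> p3
  p1 = (a.(rec X. b.((a.X)\{b,c} + (c.X + c.0)) + (c.(X + X + b.X) + (c.c.X + (0 + 0)\{c}))))\{b,c} + (c.(rec X. b.((a.X)\{b,c} + (c.X + c.0)) + (c.(X + X + b.X) + (c.c.X + (0 + 0)\{c}))) + c.0) → -a-> p4, -c-> p0, -c-> p5
  p2 = (rec X. b.((a.X)\{b,c} + (c.X + c.0)) + (c.(X + X + b.X) + (c.c.X + (0 + 0)\{c}))) + (rec X. b.((a.X)\{b,c} + (c.X + c.0)) + (c.(X + X + b.X) + (c.c.X + (0 + 0)\{c}))) + b.(rec X. b.((a.X)\{b,c} + (c.X + c.0)) + (c.(X + X + b.X) + (c.c.X + (0 + 0)\{c}))) → -b-> p0, -b-> p1, -c-> p2, -c-> p3
  p3 = c.(rec X. b.((a.X)\{b,c} + (c.X + c.0)) + (c.(X + X + b.X) + (c.c.X + (0 + 0)\{c}))) → -c-> p0
  p4 = (rec X. b.((a.X)\{b,c} + (c.X + c.0)) + (c.(X + X + b.X) + (c.c.X + (0 + 0)\{c})))\{b,c} → (no moves)
  p5 = 0 → (no moves)
LTS(Q): 6 reachable states
  q0 = rec X. c.((a.X)\{b,c} + (c.X + c.0)) + (c.(X + X + b.X) + (c.c.X + (0 + 0)\{c})) → -c-> q1, -c-> q2, -c-> q3
  q1 = (a.(rec X. c.((a.X)\{b,c} + (c.X + c.0)) + (c.(X + X + b.X) + (c.c.X + (0 + 0)\{c}))))\{b,c} + (c.(rec X. c.((a.X)\{b,c} + (c.X + c.0)) + (c.(X + X + b.X) + (c.c.X + (0 + 0)\{c}))) + c.0) → -a-> q4, -c-> q0, -c-> q5
  q2 = (rec X. c.((a.X)\{b,c} + (c.X + c.0)) + (c.(X + X + b.X) + (c.c.X + (0 + 0)\{c}))) + (rec X. c.((a.X)\{b,c} + (c.X + c.0)) + (c.(X + X + b.X) + (c.c.X + (0 + 0)\{c}))) + b.(rec X. c.((a.X)\{b,c} + (c.X + c.0)) + (c.(X + X + b.X) + (c.c.X + (0 + 0)\{c}))) → -b-> q0, -c-> q1, -c-> q2, -c-> q3
  q3 = c.(rec X. c.((a.X)\{b,c} + (c.X + c.0)) + (c.(X + X + b.X) + (c.c.X + (0 + 0)\{c}))) → -c-> q0
  q4 = (rec X. c.((a.X)\{b,c} + (c.X + c.0)) + (c.(X + X + b.X) + (c.c.X + (0 + 0)\{c})))\{b,c} → (no moves)
  q5 = 0 → (no moves)
Trace ⟨b⟩ through P, begin at {p0}:
  [1] b ⇒ {p1}
  — P admits the full trace.
Trace ⟨b⟩ through Q, begin at {q0}:
  [1] b ⇒ ∅  — Q cannot continue

b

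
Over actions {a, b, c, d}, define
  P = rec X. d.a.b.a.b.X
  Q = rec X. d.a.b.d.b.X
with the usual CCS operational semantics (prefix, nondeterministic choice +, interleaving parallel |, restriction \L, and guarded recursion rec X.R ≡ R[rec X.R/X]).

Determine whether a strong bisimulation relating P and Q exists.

LTS(P): 5 reachable states
  u0 = rec X. d.a.b.a.b.X | ··d··> u1
  u1 = a.b.a.b.(rec X. d.a.b.a.b.X) | ··a··> u2
  u2 = b.a.b.(rec X. d.a.b.a.b.X) | ··b··> u3
  u3 = a.b.(rec X. d.a.b.a.b.X) | ··a··> u4
  u4 = b.(rec X. d.a.b.a.b.X) | ··b··> u0
LTS(Q): 5 reachable states
  v0 = rec X. d.a.b.d.b.X | ··d··> v1
  v1 = a.b.d.b.(rec X. d.a.b.d.b.X) | ··a··> v2
  v2 = b.d.b.(rec X. d.a.b.d.b.X) | ··b··> v3
  v3 = d.b.(rec X. d.a.b.d.b.X) | ··d··> v4
  v4 = b.(rec X. d.a.b.d.b.X) | ··b··> v0
Partition-refinement fixed point:
  B0 = {u0}
  B1 = {u1}
  B2 = {u2}
  B3 = {u3}
  B4 = {u4}
  B5 = {v0}
  B6 = {v1}
  B7 = {v2}
  B8 = {v3}
  B9 = {v4}
u0 ∈ B0, v0 ∈ B5 → different blocks

not bisimilar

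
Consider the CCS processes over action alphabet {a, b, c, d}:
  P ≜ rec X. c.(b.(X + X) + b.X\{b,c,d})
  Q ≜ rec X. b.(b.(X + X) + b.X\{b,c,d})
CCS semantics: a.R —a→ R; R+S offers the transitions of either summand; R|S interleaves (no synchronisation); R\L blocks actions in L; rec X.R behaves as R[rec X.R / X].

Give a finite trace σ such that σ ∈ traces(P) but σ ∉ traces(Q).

c

LTS(P): 4 reachable states
  p0 = rec X. c.(b.(X + X) + b.X\{b,c,d}) has moves —c→ p1
  p1 = b.((rec X. c.(b.(X + X) + b.X\{b,c,d})) + (rec X. c.(b.(X + X) + b.X\{b,c,d}))) + b.(rec X. c.(b.(X + X) + b.X\{b,c,d}))\{b,c,d} has moves —b→ p2, —b→ p3
  p2 = (rec X. c.(b.(X + X) + b.X\{b,c,d})) + (rec X. c.(b.(X + X) + b.X\{b,c,d})) has moves —c→ p1
  p3 = (rec X. c.(b.(X + X) + b.X\{b,c,d}))\{b,c,d} has moves (no moves)
LTS(Q): 4 reachable states
  q0 = rec X. b.(b.(X + X) + b.X\{b,c,d}) has moves —b→ q1
  q1 = b.((rec X. b.(b.(X + X) + b.X\{b,c,d})) + (rec X. b.(b.(X + X) + b.X\{b,c,d}))) + b.(rec X. b.(b.(X + X) + b.X\{b,c,d}))\{b,c,d} has moves —b→ q2, —b→ q3
  q2 = (rec X. b.(b.(X + X) + b.X\{b,c,d})) + (rec X. b.(b.(X + X) + b.X\{b,c,d})) has moves —b→ q1
  q3 = (rec X. b.(b.(X + X) + b.X\{b,c,d}))\{b,c,d} has moves (no moves)
Executing c from P (initial set {p0}):
  after c @ step 1: {p1}
  P completes σ.
Executing c from Q (initial set {q0}):
  after c @ step 1: ∅ (Q stuck)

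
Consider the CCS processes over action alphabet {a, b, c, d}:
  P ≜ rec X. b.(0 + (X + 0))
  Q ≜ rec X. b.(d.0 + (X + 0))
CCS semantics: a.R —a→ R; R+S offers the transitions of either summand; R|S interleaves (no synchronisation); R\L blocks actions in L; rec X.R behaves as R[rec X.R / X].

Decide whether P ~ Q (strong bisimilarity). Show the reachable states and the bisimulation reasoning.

Reachable graph of P (2 states):
  u0 = rec X. b.(0 + (X + 0)) → -b-> u1
  u1 = 0 + ((rec X. b.(0 + (X + 0))) + 0) → -b-> u1
Reachable graph of Q (3 states):
  v0 = rec X. b.(d.0 + (X + 0)) → -b-> v1
  v1 = d.0 + ((rec X. b.(d.0 + (X + 0))) + 0) → -b-> v1, -d-> v2
  v2 = 0 → ·
Bisimilarity quotient blocks:
  B0 = {u0, u1}
  B1 = {v0}
  B2 = {v1}
  B3 = {v2}
u0 ∈ B0, v0 ∈ B1 → different blocks

NO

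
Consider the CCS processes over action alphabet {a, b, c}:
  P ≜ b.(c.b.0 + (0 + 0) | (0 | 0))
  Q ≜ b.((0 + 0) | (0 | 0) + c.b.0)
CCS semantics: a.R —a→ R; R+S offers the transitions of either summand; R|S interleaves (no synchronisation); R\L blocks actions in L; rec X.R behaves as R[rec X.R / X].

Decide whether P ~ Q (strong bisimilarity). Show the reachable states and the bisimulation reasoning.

P ~ Q

LTS(P): 4 reachable states
  u0 = b.(c.b.0 + (0 + 0) | (0 | 0)) has moves -b-> u1
  u1 = c.b.0 + (0 + 0) | (0 | 0) has moves -c-> u2
  u2 = b.0 has moves -b-> u3
  u3 = 0 has moves (no moves)
LTS(Q): 4 reachable states
  v0 = b.((0 + 0) | (0 | 0) + c.b.0) has moves -b-> v1
  v1 = (0 + 0) | (0 | 0) + c.b.0 has moves -c-> v2
  v2 = b.0 has moves -b-> v3
  v3 = 0 has moves (no moves)
Bisimilarity quotient blocks:
  B0 = {u0, v0}
  B1 = {u1, v1}
  B2 = {u2, v2}
  B3 = {u3, v3}
u0 ∈ B0, v0 ∈ B0 → same block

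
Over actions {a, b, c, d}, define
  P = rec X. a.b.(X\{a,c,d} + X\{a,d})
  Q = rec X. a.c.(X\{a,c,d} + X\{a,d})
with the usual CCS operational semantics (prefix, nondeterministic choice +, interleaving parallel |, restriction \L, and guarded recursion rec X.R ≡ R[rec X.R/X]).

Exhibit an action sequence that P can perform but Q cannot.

ab

LTS(P): 3 reachable states
  s0 = rec X. a.b.(X\{a,c,d} + X\{a,d}) → —a→ s1
  s1 = b.((rec X. a.b.(X\{a,c,d} + X\{a,d}))\{a,c,d} + (rec X. a.b.(X\{a,c,d} + X\{a,d}))\{a,d}) → —b→ s2
  s2 = (rec X. a.b.(X\{a,c,d} + X\{a,d}))\{a,c,d} + (rec X. a.b.(X\{a,c,d} + X\{a,d}))\{a,d} → (no moves)
LTS(Q): 3 reachable states
  t0 = rec X. a.c.(X\{a,c,d} + X\{a,d}) → —a→ t1
  t1 = c.((rec X. a.c.(X\{a,c,d} + X\{a,d}))\{a,c,d} + (rec X. a.c.(X\{a,c,d} + X\{a,d}))\{a,d}) → —c→ t2
  t2 = (rec X. a.c.(X\{a,c,d} + X\{a,d}))\{a,c,d} + (rec X. a.c.(X\{a,c,d} + X\{a,d}))\{a,d} → (no moves)
Executing ab from P (initial set {s0}):
  step 1 (a): {s1}
  step 2 (b): {s2}
  ✓ P
Executing ab from Q (initial set {t0}):
  step 1 (a): {t1}
  step 2 (b): no successor for Q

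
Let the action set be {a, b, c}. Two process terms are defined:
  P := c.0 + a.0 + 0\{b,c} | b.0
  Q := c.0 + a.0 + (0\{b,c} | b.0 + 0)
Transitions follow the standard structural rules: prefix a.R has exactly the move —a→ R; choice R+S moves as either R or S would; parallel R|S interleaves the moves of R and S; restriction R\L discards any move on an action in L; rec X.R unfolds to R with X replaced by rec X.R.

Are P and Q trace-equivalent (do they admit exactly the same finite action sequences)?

LTS(P): 3 reachable states
  s0 = c.0 + a.0 + 0\{b,c} | b.0 :: --a--▸ s1, --b--▸ s2, --c--▸ s1
  s1 = 0 :: deadlocked
  s2 = 0\{b,c} | 0 :: deadlocked
LTS(Q): 3 reachable states
  t0 = c.0 + a.0 + (0\{b,c} | b.0 + 0) :: --a--▸ t1, --b--▸ t2, --c--▸ t1
  t1 = 0 :: deadlocked
  t2 = 0\{b,c} | 0 :: deadlocked
Partition-refinement fixed point:
  B0 = {s0, t0}
  B1 = {s1, s2, t1, t2}
s0 ∈ B0, t0 ∈ B0 → same block
Bisimilar ⇒ trace-equivalent.

YES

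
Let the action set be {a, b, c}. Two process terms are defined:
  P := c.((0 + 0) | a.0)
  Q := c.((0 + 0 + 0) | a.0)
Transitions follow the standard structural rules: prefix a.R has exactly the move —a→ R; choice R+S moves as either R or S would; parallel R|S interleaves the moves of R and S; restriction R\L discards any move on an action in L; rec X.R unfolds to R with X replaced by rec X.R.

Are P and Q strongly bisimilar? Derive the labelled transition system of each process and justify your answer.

Reachable graph of P (3 states):
  s0 = c.((0 + 0) | a.0) | —c→ s1
  s1 = (0 + 0) | a.0 | —a→ s2
  s2 = (0 + 0) | 0 | stopped
Reachable graph of Q (3 states):
  t0 = c.((0 + 0 + 0) | a.0) | —c→ t1
  t1 = (0 + 0 + 0) | a.0 | —a→ t2
  t2 = (0 + 0 + 0) | 0 | stopped
Partition-refinement fixed point:
  B0 = {s0, t0}
  B1 = {s1, t1}
  B2 = {s2, t2}
s0 ∈ B0, t0 ∈ B0 → same block

P ~ Q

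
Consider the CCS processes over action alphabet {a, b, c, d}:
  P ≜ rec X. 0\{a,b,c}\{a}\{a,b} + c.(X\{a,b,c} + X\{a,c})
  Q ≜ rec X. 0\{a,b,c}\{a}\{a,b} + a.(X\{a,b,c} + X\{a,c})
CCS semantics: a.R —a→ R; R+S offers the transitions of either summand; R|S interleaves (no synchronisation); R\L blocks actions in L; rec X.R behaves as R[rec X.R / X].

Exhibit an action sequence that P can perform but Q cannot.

Reachable graph of P (2 states):
  s0 = rec X. 0\{a,b,c}\{a}\{a,b} + c.(X\{a,b,c} + X\{a,c}) :: =c=> s1
  s1 = (rec X. 0\{a,b,c}\{a}\{a,b} + c.(X\{a,b,c} + X\{a,c}))\{a,b,c} + (rec X. 0\{a,b,c}\{a}\{a,b} + c.(X\{a,b,c} + X\{a,c}))\{a,c} :: deadlocked
Reachable graph of Q (2 states):
  t0 = rec X. 0\{a,b,c}\{a}\{a,b} + a.(X\{a,b,c} + X\{a,c}) :: =a=> t1
  t1 = (rec X. 0\{a,b,c}\{a}\{a,b} + a.(X\{a,b,c} + X\{a,c}))\{a,b,c} + (rec X. 0\{a,b,c}\{a}\{a,b} + a.(X\{a,b,c} + X\{a,c}))\{a,c} :: deadlocked
Executing c from P (initial set {s0}):
  after c @ step 1: {s1}
  ✓ P
Executing c from Q (initial set {t0}):
  after c @ step 1: no successor for Q

c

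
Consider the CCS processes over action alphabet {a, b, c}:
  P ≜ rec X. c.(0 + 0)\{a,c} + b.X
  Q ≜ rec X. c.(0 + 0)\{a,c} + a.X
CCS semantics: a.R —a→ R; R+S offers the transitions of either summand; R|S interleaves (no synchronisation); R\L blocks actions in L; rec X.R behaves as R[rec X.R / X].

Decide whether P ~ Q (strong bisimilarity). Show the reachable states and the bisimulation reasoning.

P ≁ Q

P's transition system — 2 states:
  p0 = rec X. c.(0 + 0)\{a,c} + b.X → -b-> p0, -c-> p1
  p1 = (0 + 0)\{a,c} → (no moves)
Q's transition system — 2 states:
  q0 = rec X. c.(0 + 0)\{a,c} + a.X → -a-> q0, -c-> q1
  q1 = (0 + 0)\{a,c} → (no moves)
Partition-refinement fixed point:
  B0 = {p0}
  B1 = {p1, q1}
  B2 = {q0}
p0 ∈ B0, q0 ∈ B2 → different blocks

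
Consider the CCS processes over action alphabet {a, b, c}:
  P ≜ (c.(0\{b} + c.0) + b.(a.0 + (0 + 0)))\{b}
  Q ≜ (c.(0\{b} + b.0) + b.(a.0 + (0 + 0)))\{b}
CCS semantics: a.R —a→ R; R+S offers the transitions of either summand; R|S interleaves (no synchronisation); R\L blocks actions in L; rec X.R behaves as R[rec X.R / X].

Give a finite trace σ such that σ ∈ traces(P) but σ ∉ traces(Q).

P's transition system — 3 states:
  u0 = (c.(0\{b} + c.0) + b.(a.0 + (0 + 0)))\{b} | --c--▸ u1
  u1 = (0\{b} + c.0)\{b} | --c--▸ u2
  u2 = 0\{b} | stopped
Q's transition system — 2 states:
  v0 = (c.(0\{b} + b.0) + b.(a.0 + (0 + 0)))\{b} | --c--▸ v1
  v1 = (0\{b} + b.0)\{b} | stopped
Executing cc from P (initial set {u0}):
  step 1 (c): {u1}
  step 2 (c): {u2}
  P completes σ.
Executing cc from Q (initial set {v0}):
  step 1 (c): {v1}
  step 2 (c): ∅ (Q stuck)

cc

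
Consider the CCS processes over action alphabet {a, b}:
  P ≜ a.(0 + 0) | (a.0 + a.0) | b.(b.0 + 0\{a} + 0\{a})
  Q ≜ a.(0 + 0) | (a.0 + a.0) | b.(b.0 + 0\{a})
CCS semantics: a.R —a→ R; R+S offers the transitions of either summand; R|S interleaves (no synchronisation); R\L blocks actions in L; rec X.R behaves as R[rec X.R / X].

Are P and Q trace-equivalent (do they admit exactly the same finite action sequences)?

YES

P's transition system — 12 states:
  s0 = a.(0 + 0) | (a.0 + a.0) | b.(b.0 + 0\{a} + 0\{a}) has moves ··a··> s1, ··a··> s2, ··b··> s3
  s1 = (0 + 0) | (a.0 + a.0) | b.(b.0 + 0\{a} + 0\{a}) has moves ··a··> s4, ··b··> s5
  s2 = a.(0 + 0) | 0 | b.(b.0 + 0\{a} + 0\{a}) has moves ··a··> s4, ··b··> s6
  s3 = a.(0 + 0) | (a.0 + a.0) | (b.0 + 0\{a} + 0\{a}) has moves ··a··> s5, ··a··> s6, ··b··> s7
  s4 = (0 + 0) | 0 | b.(b.0 + 0\{a} + 0\{a}) has moves ··b··> s8
  s5 = (0 + 0) | (a.0 + a.0) | (b.0 + 0\{a} + 0\{a}) has moves ··a··> s8, ··b··> s9
  s6 = a.(0 + 0) | 0 | (b.0 + 0\{a} + 0\{a}) has moves ··a··> s8, ··b··> s10
  s7 = a.(0 + 0) | (a.0 + a.0) | 0 has moves ··a··> s10, ··a··> s9
  s8 = (0 + 0) | 0 | (b.0 + 0\{a} + 0\{a}) has moves ··b··> s11
  s9 = (0 + 0) | (a.0 + a.0) | 0 has moves ··a··> s11
  s10 = a.(0 + 0) | 0 | 0 has moves ··a··> s11
  s11 = (0 + 0) | 0 | 0 has moves stopped
Q's transition system — 12 states:
  t0 = a.(0 + 0) | (a.0 + a.0) | b.(b.0 + 0\{a}) has moves ··a··> t1, ··a··> t2, ··b··> t3
  t1 = (0 + 0) | (a.0 + a.0) | b.(b.0 + 0\{a}) has moves ··a··> t4, ··b··> t5
  t2 = a.(0 + 0) | 0 | b.(b.0 + 0\{a}) has moves ··a··> t4, ··b··> t6
  t3 = a.(0 + 0) | (a.0 + a.0) | (b.0 + 0\{a}) has moves ··a··> t5, ··a··> t6, ··b··> t7
  t4 = (0 + 0) | 0 | b.(b.0 + 0\{a}) has moves ··b··> t8
  t5 = (0 + 0) | (a.0 + a.0) | (b.0 + 0\{a}) has moves ··a··> t8, ··b··> t9
  t6 = a.(0 + 0) | 0 | (b.0 + 0\{a}) has moves ··a··> t8, ··b··> t10
  t7 = a.(0 + 0) | (a.0 + a.0) | 0 has moves ··a··> t10, ··a··> t9
  t8 = (0 + 0) | 0 | (b.0 + 0\{a}) has moves ··b··> t11
  t9 = (0 + 0) | (a.0 + a.0) | 0 has moves ··a··> t11
  t10 = a.(0 + 0) | 0 | 0 has moves ··a··> t11
  t11 = (0 + 0) | 0 | 0 has moves stopped
Bisimilarity quotient blocks:
  B0 = {s0, t0}
  B1 = {s1, s2, t1, t2}
  B2 = {s4, t4}
  B3 = {s8, t8}
  B4 = {s11, t11}
  B5 = {s5, s6, t5, t6}
  B6 = {s10, s9, t10, t9}
  B7 = {s3, t3}
  B8 = {s7, t7}
s0 ∈ B0, t0 ∈ B0 → same block
Bisimilar ⇒ trace-equivalent.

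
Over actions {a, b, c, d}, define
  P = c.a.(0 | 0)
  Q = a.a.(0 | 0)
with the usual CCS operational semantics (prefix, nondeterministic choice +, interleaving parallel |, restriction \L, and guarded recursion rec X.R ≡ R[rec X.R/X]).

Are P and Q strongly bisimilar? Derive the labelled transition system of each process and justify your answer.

Reachable graph of P (3 states):
  u0 = c.a.(0 | 0) | —c→ u1
  u1 = a.(0 | 0) | —a→ u2
  u2 = 0 | 0 | ·
Reachable graph of Q (3 states):
  v0 = a.a.(0 | 0) | —a→ v1
  v1 = a.(0 | 0) | —a→ v2
  v2 = 0 | 0 | ·
Bisimilarity quotient blocks:
  B0 = {u0}
  B1 = {u1, v1}
  B2 = {u2, v2}
  B3 = {v0}
u0 ∈ B0, v0 ∈ B3 → different blocks

NO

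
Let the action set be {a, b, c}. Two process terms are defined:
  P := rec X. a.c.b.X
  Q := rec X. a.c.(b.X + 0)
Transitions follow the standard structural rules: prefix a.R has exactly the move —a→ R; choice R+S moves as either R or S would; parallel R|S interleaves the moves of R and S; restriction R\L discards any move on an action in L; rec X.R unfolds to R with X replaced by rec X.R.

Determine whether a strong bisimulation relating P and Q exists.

bisimilar

Reachable graph of P (3 states):
  p0 = rec X. a.c.b.X :: —a→ p1
  p1 = c.b.(rec X. a.c.b.X) :: —c→ p2
  p2 = b.(rec X. a.c.b.X) :: —b→ p0
Reachable graph of Q (3 states):
  q0 = rec X. a.c.(b.X + 0) :: —a→ q1
  q1 = c.(b.(rec X. a.c.(b.X + 0)) + 0) :: —c→ q2
  q2 = b.(rec X. a.c.(b.X + 0)) + 0 :: —b→ q0
Bisimilarity quotient blocks:
  B0 = {p0, q0}
  B1 = {p1, q1}
  B2 = {p2, q2}
p0 ∈ B0, q0 ∈ B0 → same block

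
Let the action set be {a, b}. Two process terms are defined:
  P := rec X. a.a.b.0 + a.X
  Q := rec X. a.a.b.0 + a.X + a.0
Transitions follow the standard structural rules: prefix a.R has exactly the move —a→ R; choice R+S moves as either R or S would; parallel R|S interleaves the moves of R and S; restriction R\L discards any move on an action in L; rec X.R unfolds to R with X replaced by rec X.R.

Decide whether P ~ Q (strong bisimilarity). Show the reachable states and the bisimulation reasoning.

Reachable graph of P (4 states):
  u0 = rec X. a.a.b.0 + a.X → --a--▸ u0, --a--▸ u1
  u1 = a.b.0 → --a--▸ u2
  u2 = b.0 → --b--▸ u3
  u3 = 0 → ∅
Reachable graph of Q (4 states):
  v0 = rec X. a.a.b.0 + a.X + a.0 → --a--▸ v0, --a--▸ v1, --a--▸ v2
  v1 = 0 → ∅
  v2 = a.b.0 → --a--▸ v3
  v3 = b.0 → --b--▸ v1
Coarsest stable partition (strong bisimilarity classes):
  B0 = {u0}
  B1 = {u1, v2}
  B2 = {u2, v3}
  B3 = {u3, v1}
  B4 = {v0}
u0 ∈ B0, v0 ∈ B4 → different blocks

NO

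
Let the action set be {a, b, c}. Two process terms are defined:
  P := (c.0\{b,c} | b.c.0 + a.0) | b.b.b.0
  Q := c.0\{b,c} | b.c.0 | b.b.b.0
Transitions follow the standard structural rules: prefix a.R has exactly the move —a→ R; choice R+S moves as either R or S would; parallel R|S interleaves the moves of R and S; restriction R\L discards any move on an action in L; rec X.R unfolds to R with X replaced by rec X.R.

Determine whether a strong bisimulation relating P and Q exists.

Reachable graph of P (28 states):
  p0 = (c.0\{b,c} | b.c.0 + a.0) | b.b.b.0 ⊢ —a→ p1, —b→ p2, —b→ p3, —c→ p4
  p1 = 0 | b.b.b.0 ⊢ —b→ p5
  p2 = (c.0\{b,c} | b.c.0 + a.0) | b.b.0 ⊢ —a→ p5, —b→ p6, —b→ p7, —c→ p8
  p3 = c.0\{b,c} | c.0 | b.b.b.0 ⊢ —b→ p7, —c→ p10, —c→ p9
  p4 = 0\{b,c} | b.c.0 | b.b.b.0 ⊢ —b→ p8, —b→ p9
  p5 = 0 | b.b.0 ⊢ —b→ p11
  p6 = (c.0\{b,c} | b.c.0 + a.0) | b.0 ⊢ —a→ p11, —b→ p12, —b→ p13, —c→ p14
  p7 = c.0\{b,c} | c.0 | b.b.0 ⊢ —b→ p13, —c→ p15, —c→ p16
  p8 = 0\{b,c} | b.c.0 | b.b.0 ⊢ —b→ p14, —b→ p15
  p9 = 0\{b,c} | c.0 | b.b.b.0 ⊢ —b→ p15, —c→ p17
  p10 = c.0\{b,c} | 0 | b.b.b.0 ⊢ —b→ p16, —c→ p17
  p11 = 0 | b.0 ⊢ —b→ p18
  p12 = (c.0\{b,c} | b.c.0 + a.0) | 0 ⊢ —a→ p18, —b→ p19, —c→ p20
  p13 = c.0\{b,c} | c.0 | b.0 ⊢ —b→ p19, —c→ p21, —c→ p22
  p14 = 0\{b,c} | b.c.0 | b.0 ⊢ —b→ p20, —b→ p21
  p15 = 0\{b,c} | c.0 | b.b.0 ⊢ —b→ p21, —c→ p23
  p16 = c.0\{b,c} | 0 | b.b.0 ⊢ —b→ p22, —c→ p23
  p17 = 0\{b,c} | 0 | b.b.b.0 ⊢ —b→ p23
  p18 = 0 | 0 ⊢ ∅
  p19 = c.0\{b,c} | c.0 | 0 ⊢ —c→ p24, —c→ p25
  p20 = 0\{b,c} | b.c.0 | 0 ⊢ —b→ p24
  p21 = 0\{b,c} | c.0 | b.0 ⊢ —b→ p24, —c→ p26
  p22 = c.0\{b,c} | 0 | b.0 ⊢ —b→ p25, —c→ p26
  p23 = 0\{b,c} | 0 | b.b.0 ⊢ —b→ p26
  p24 = 0\{b,c} | c.0 | 0 ⊢ —c→ p27
  p25 = c.0\{b,c} | 0 | 0 ⊢ —c→ p27
  p26 = 0\{b,c} | 0 | b.0 ⊢ —b→ p27
  p27 = 0\{b,c} | 0 | 0 ⊢ ∅
Reachable graph of Q (24 states):
  q0 = c.0\{b,c} | b.c.0 | b.b.b.0 ⊢ —b→ q1, —b→ q2, —c→ q3
  q1 = c.0\{b,c} | b.c.0 | b.b.0 ⊢ —b→ q4, —b→ q5, —c→ q6
  q2 = c.0\{b,c} | c.0 | b.b.b.0 ⊢ —b→ q5, —c→ q7, —c→ q8
  q3 = 0\{b,c} | b.c.0 | b.b.b.0 ⊢ —b→ q6, —b→ q7
  q4 = c.0\{b,c} | b.c.0 | b.0 ⊢ —b→ q10, —b→ q9, —c→ q11
  q5 = c.0\{b,c} | c.0 | b.b.0 ⊢ —b→ q10, —c→ q12, —c→ q13
  q6 = 0\{b,c} | b.c.0 | b.b.0 ⊢ —b→ q11, —b→ q12
  q7 = 0\{b,c} | c.0 | b.b.b.0 ⊢ —b→ q12, —c→ q14
  q8 = c.0\{b,c} | 0 | b.b.b.0 ⊢ —b→ q13, —c→ q14
  q9 = c.0\{b,c} | b.c.0 | 0 ⊢ —b→ q15, —c→ q16
  q10 = c.0\{b,c} | c.0 | b.0 ⊢ —b→ q15, —c→ q17, —c→ q18
  q11 = 0\{b,c} | b.c.0 | b.0 ⊢ —b→ q16, —b→ q17
  q12 = 0\{b,c} | c.0 | b.b.0 ⊢ —b→ q17, —c→ q19
  q13 = c.0\{b,c} | 0 | b.b.0 ⊢ —b→ q18, —c→ q19
  q14 = 0\{b,c} | 0 | b.b.b.0 ⊢ —b→ q19
  q15 = c.0\{b,c} | c.0 | 0 ⊢ —c→ q20, —c→ q21
  q16 = 0\{b,c} | b.c.0 | 0 ⊢ —b→ q20
  q17 = 0\{b,c} | c.0 | b.0 ⊢ —b→ q20, —c→ q22
  q18 = c.0\{b,c} | 0 | b.0 ⊢ —b→ q21, —c→ q22
  q19 = 0\{b,c} | 0 | b.b.0 ⊢ —b→ q22
  q20 = 0\{b,c} | c.0 | 0 ⊢ —c→ q23
  q21 = c.0\{b,c} | 0 | 0 ⊢ —c→ q23
  q22 = 0\{b,c} | 0 | b.0 ⊢ —b→ q23
  q23 = 0\{b,c} | 0 | 0 ⊢ ∅
Coarsest stable partition (strong bisimilarity classes):
  B0 = {p0}
  B1 = {p4, q3}
  B2 = {p8, q6}
  B3 = {p15, p16, q12, q13}
  B4 = {p21, p22, q17, q18}
  B5 = {p24, p25, q20, q21}
  B6 = {p18, p27, q23}
  B7 = {p11, p26, q22}
  B8 = {p23, p5, q19}
  B9 = {p14, q11}
  B10 = {p20, q16}
  B11 = {p10, p9, q7, q8}
  B12 = {p1, p17, q14}
  B13 = {p3, q2}
  B14 = {p7, q5}
  B15 = {p13, q10}
  B16 = {p19, q15}
  B17 = {p2}
  B18 = {p6}
  B19 = {p12}
  B20 = {q0}
  B21 = {q1}
  B22 = {q4}
  B23 = {q9}
p0 ∈ B0, q0 ∈ B20 → different blocks

NO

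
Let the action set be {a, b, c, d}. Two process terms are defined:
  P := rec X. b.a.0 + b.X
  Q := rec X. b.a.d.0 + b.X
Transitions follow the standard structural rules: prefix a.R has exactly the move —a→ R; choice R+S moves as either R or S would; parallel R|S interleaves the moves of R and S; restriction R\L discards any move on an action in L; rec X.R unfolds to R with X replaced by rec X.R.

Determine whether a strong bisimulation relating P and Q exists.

LTS(P): 3 reachable states
  s0 = rec X. b.a.0 + b.X | —b→ s0, —b→ s1
  s1 = a.0 | —a→ s2
  s2 = 0 | ·
LTS(Q): 4 reachable states
  t0 = rec X. b.a.d.0 + b.X | —b→ t0, —b→ t1
  t1 = a.d.0 | —a→ t2
  t2 = d.0 | —d→ t3
  t3 = 0 | ·
Partition-refinement fixed point:
  B0 = {s0}
  B1 = {s1}
  B2 = {s2, t3}
  B3 = {t0}
  B4 = {t1}
  B5 = {t2}
s0 ∈ B0, t0 ∈ B3 → different blocks

not bisimilar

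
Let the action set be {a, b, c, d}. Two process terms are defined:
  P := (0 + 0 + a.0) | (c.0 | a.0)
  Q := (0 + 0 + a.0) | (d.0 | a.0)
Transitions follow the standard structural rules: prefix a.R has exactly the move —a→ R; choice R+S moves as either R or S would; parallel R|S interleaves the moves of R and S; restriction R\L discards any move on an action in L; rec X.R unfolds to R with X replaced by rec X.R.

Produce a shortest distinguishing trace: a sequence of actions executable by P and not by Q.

c

Reachable graph of P (8 states):
  p0 = (0 + 0 + a.0) | (c.0 | a.0) ⊢ -a-> p1, -a-> p2, -c-> p3
  p1 = (0 + 0 + a.0) | (c.0 | 0) ⊢ -a-> p4, -c-> p5
  p2 = 0 | (c.0 | a.0) ⊢ -a-> p4, -c-> p6
  p3 = (0 + 0 + a.0) | (0 | a.0) ⊢ -a-> p5, -a-> p6
  p4 = 0 | (c.0 | 0) ⊢ -c-> p7
  p5 = (0 + 0 + a.0) | (0 | 0) ⊢ -a-> p7
  p6 = 0 | (0 | a.0) ⊢ -a-> p7
  p7 = 0 | (0 | 0) ⊢ stopped
Reachable graph of Q (8 states):
  q0 = (0 + 0 + a.0) | (d.0 | a.0) ⊢ -a-> q1, -a-> q2, -d-> q3
  q1 = (0 + 0 + a.0) | (d.0 | 0) ⊢ -a-> q4, -d-> q5
  q2 = 0 | (d.0 | a.0) ⊢ -a-> q4, -d-> q6
  q3 = (0 + 0 + a.0) | (0 | a.0) ⊢ -a-> q5, -a-> q6
  q4 = 0 | (d.0 | 0) ⊢ -d-> q7
  q5 = (0 + 0 + a.0) | (0 | 0) ⊢ -a-> q7
  q6 = 0 | (0 | a.0) ⊢ -a-> q7
  q7 = 0 | (0 | 0) ⊢ stopped
Run σ = ⟨c⟩ on P: start {p0}
  [1] c ⇒ {p3}
  ✓ P
Run σ = ⟨c⟩ on Q: start {q0}
  [1] c ⇒ no successor for Q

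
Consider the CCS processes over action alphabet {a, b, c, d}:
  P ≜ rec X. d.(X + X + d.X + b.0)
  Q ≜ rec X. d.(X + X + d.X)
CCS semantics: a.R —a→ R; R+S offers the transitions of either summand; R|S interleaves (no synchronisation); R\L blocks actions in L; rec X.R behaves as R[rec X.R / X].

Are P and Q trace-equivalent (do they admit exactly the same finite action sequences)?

traces(P) ≠ traces(Q) — witness ⟨db⟩

P's transition system — 3 states:
  u0 = rec X. d.(X + X + d.X + b.0) | —d→ u1
  u1 = (rec X. d.(X + X + d.X + b.0)) + (rec X. d.(X + X + d.X + b.0)) + d.(rec X. d.(X + X + d.X + b.0)) + b.0 | —b→ u2, —d→ u0, —d→ u1
  u2 = 0 | stopped
Q's transition system — 2 states:
  v0 = rec X. d.(X + X + d.X) | —d→ v1
  v1 = (rec X. d.(X + X + d.X)) + (rec X. d.(X + X + d.X)) + d.(rec X. d.(X + X + d.X)) | —d→ v0, —d→ v1
Run σ = ⟨db⟩ on P: start {u0}
  step 1 (d): {u1}
  step 2 (b): {u2}
  ✓ P
Run σ = ⟨db⟩ on Q: start {v0}
  step 1 (d): {v1}
  step 2 (b): no successor for Q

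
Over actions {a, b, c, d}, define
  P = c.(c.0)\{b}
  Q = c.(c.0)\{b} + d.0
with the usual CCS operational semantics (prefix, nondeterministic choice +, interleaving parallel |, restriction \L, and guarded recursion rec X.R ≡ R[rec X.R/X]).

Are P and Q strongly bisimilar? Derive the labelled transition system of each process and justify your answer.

P ≁ Q

Reachable graph of P (3 states):
  p0 = c.(c.0)\{b} → —c→ p1
  p1 = (c.0)\{b} → —c→ p2
  p2 = 0\{b} → ·
Reachable graph of Q (4 states):
  q0 = c.(c.0)\{b} + d.0 → —c→ q1, —d→ q2
  q1 = (c.0)\{b} → —c→ q3
  q2 = 0 → ·
  q3 = 0\{b} → ·
Coarsest stable partition (strong bisimilarity classes):
  B0 = {p0}
  B1 = {p1, q1}
  B2 = {p2, q2, q3}
  B3 = {q0}
p0 ∈ B0, q0 ∈ B3 → different blocks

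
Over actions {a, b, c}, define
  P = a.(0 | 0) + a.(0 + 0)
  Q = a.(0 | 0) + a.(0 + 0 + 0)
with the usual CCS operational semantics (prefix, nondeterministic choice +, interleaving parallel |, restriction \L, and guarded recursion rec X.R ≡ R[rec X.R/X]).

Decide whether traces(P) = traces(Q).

traces(P) = traces(Q)

Reachable graph of P (3 states):
  p0 = a.(0 | 0) + a.(0 + 0) ⊢ -a-> p1, -a-> p2
  p1 = 0 + 0 ⊢ ·
  p2 = 0 | 0 ⊢ ·
Reachable graph of Q (3 states):
  q0 = a.(0 | 0) + a.(0 + 0 + 0) ⊢ -a-> q1, -a-> q2
  q1 = 0 + 0 + 0 ⊢ ·
  q2 = 0 | 0 ⊢ ·
Bisimilarity quotient blocks:
  B0 = {p0, q0}
  B1 = {p1, p2, q1, q2}
p0 ∈ B0, q0 ∈ B0 → same block
Bisimilar ⇒ trace-equivalent.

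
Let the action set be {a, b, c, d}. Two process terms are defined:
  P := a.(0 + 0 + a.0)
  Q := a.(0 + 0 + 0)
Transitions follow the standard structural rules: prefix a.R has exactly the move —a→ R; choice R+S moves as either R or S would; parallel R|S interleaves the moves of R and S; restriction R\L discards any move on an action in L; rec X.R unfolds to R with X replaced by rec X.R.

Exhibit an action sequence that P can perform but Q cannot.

P's transition system — 3 states:
  m0 = a.(0 + 0 + a.0) | ··a··> m1
  m1 = 0 + 0 + a.0 | ··a··> m2
  m2 = 0 | ∅
Q's transition system — 2 states:
  n0 = a.(0 + 0 + 0) | ··a··> n1
  n1 = 0 + 0 + 0 | ∅
Trace ⟨aa⟩ through P, begin at {m0}:
  step 1 (a): {m1}
  step 2 (a): {m2}
  P completes σ.
Trace ⟨aa⟩ through Q, begin at {n0}:
  step 1 (a): {n1}
  step 2 (a): no successor for Q

aa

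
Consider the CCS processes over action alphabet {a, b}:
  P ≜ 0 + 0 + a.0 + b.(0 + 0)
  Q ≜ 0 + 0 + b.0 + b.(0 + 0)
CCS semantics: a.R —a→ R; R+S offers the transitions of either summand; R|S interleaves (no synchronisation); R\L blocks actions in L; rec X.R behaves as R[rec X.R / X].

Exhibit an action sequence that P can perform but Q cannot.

Reachable graph of P (3 states):
  p0 = 0 + 0 + a.0 + b.(0 + 0) | ··a··> p1, ··b··> p2
  p1 = 0 | ∅
  p2 = 0 + 0 | ∅
Reachable graph of Q (3 states):
  q0 = 0 + 0 + b.0 + b.(0 + 0) | ··b··> q1, ··b··> q2
  q1 = 0 | ∅
  q2 = 0 + 0 | ∅
Run σ = ⟨a⟩ on P: start {p0}
  after a @ step 1: {p1}
  — P admits the full trace.
Run σ = ⟨a⟩ on Q: start {q0}
  after a @ step 1: no successor for Q

a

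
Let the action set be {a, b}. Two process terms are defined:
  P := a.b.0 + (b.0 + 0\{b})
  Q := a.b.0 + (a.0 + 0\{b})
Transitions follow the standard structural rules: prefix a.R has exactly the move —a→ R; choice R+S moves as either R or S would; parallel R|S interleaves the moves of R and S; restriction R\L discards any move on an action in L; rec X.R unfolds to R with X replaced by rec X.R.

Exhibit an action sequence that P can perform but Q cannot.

P's transition system — 3 states:
  m0 = a.b.0 + (b.0 + 0\{b}) :: -a-> m1, -b-> m2
  m1 = b.0 :: -b-> m2
  m2 = 0 :: deadlocked
Q's transition system — 3 states:
  n0 = a.b.0 + (a.0 + 0\{b}) :: -a-> n1, -a-> n2
  n1 = 0 :: deadlocked
  n2 = b.0 :: -b-> n1
Executing b from P (initial set {m0}):
  after b @ step 1: {m2}
  P completes σ.
Executing b from Q (initial set {n0}):
  after b @ step 1: ∅ (Q stuck)

b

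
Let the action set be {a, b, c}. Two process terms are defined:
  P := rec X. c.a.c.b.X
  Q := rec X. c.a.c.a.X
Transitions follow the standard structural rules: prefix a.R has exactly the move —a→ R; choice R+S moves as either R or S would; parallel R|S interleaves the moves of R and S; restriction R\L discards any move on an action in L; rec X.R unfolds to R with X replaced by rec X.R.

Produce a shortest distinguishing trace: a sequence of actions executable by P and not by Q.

Reachable graph of P (4 states):
  p0 = rec X. c.a.c.b.X :: -c-> p1
  p1 = a.c.b.(rec X. c.a.c.b.X) :: -a-> p2
  p2 = c.b.(rec X. c.a.c.b.X) :: -c-> p3
  p3 = b.(rec X. c.a.c.b.X) :: -b-> p0
Reachable graph of Q (4 states):
  q0 = rec X. c.a.c.a.X :: -c-> q1
  q1 = a.c.a.(rec X. c.a.c.a.X) :: -a-> q2
  q2 = c.a.(rec X. c.a.c.a.X) :: -c-> q3
  q3 = a.(rec X. c.a.c.a.X) :: -a-> q0
Run σ = ⟨cacb⟩ on P: start {p0}
  after c @ step 1: {p1}
  after a @ step 2: {p2}
  after c @ step 3: {p3}
  after b @ step 4: {p0}
  — P admits the full trace.
Run σ = ⟨cacb⟩ on Q: start {q0}
  after c @ step 1: {q1}
  after a @ step 2: {q2}
  after c @ step 3: {q3}
  after b @ step 4: ∅  — Q cannot continue

cacb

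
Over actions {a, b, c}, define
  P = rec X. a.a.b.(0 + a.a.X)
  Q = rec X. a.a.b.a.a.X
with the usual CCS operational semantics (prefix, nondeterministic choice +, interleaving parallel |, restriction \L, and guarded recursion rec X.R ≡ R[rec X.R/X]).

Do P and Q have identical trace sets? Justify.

traces(P) = traces(Q)

Reachable graph of P (5 states):
  p0 = rec X. a.a.b.(0 + a.a.X) :: ··a··> p1
  p1 = a.b.(0 + a.a.(rec X. a.a.b.(0 + a.a.X))) :: ··a··> p2
  p2 = b.(0 + a.a.(rec X. a.a.b.(0 + a.a.X))) :: ··b··> p3
  p3 = 0 + a.a.(rec X. a.a.b.(0 + a.a.X)) :: ··a··> p4
  p4 = a.(rec X. a.a.b.(0 + a.a.X)) :: ··a··> p0
Reachable graph of Q (5 states):
  q0 = rec X. a.a.b.a.a.X :: ··a··> q1
  q1 = a.b.a.a.(rec X. a.a.b.a.a.X) :: ··a··> q2
  q2 = b.a.a.(rec X. a.a.b.a.a.X) :: ··b··> q3
  q3 = a.a.(rec X. a.a.b.a.a.X) :: ··a··> q4
  q4 = a.(rec X. a.a.b.a.a.X) :: ··a··> q0
Partition-refinement fixed point:
  B0 = {p0, q0}
  B1 = {p1, q1}
  B2 = {p2, q2}
  B3 = {p3, q3}
  B4 = {p4, q4}
p0 ∈ B0, q0 ∈ B0 → same block
Bisimilar ⇒ trace-equivalent.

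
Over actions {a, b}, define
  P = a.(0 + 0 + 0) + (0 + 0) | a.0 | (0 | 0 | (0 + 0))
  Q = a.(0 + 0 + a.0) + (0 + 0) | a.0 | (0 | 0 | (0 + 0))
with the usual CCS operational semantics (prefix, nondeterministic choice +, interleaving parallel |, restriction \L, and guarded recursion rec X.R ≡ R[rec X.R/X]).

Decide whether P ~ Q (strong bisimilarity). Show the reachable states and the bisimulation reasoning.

NO

Reachable graph of P (3 states):
  m0 = a.(0 + 0 + 0) + (0 + 0) | a.0 | (0 | 0 | (0 + 0)) | —a→ m1, —a→ m2
  m1 = (0 + 0) | 0 | (0 | 0 | (0 + 0)) | (no moves)
  m2 = 0 + 0 + 0 | (no moves)
Reachable graph of Q (4 states):
  n0 = a.(0 + 0 + a.0) + (0 + 0) | a.0 | (0 | 0 | (0 + 0)) | —a→ n1, —a→ n2
  n1 = (0 + 0) | 0 | (0 | 0 | (0 + 0)) | (no moves)
  n2 = 0 + 0 + a.0 | —a→ n3
  n3 = 0 | (no moves)
Bisimilarity quotient blocks:
  B0 = {m0, n2}
  B1 = {m1, m2, n1, n3}
  B2 = {n0}
m0 ∈ B0, n0 ∈ B2 → different blocks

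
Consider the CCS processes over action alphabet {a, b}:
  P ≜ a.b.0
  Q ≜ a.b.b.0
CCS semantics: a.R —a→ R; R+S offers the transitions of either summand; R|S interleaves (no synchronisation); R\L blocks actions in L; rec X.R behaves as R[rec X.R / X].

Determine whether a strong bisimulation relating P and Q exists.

P's transition system — 3 states:
  s0 = a.b.0 has moves =a=> s1
  s1 = b.0 has moves =b=> s2
  s2 = 0 has moves ·
Q's transition system — 4 states:
  t0 = a.b.b.0 has moves =a=> t1
  t1 = b.b.0 has moves =b=> t2
  t2 = b.0 has moves =b=> t3
  t3 = 0 has moves ·
Partition-refinement fixed point:
  B0 = {s0}
  B1 = {s1, t2}
  B2 = {s2, t3}
  B3 = {t0}
  B4 = {t1}
s0 ∈ B0, t0 ∈ B3 → different blocks

not bisimilar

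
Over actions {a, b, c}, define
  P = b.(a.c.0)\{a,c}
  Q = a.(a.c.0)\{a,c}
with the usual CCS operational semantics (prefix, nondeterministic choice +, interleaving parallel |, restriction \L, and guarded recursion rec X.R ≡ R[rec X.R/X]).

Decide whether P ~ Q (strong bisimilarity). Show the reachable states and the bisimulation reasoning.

not bisimilar

LTS(P): 2 reachable states
  s0 = b.(a.c.0)\{a,c} → --b--▸ s1
  s1 = (a.c.0)\{a,c} → (no moves)
LTS(Q): 2 reachable states
  t0 = a.(a.c.0)\{a,c} → --a--▸ t1
  t1 = (a.c.0)\{a,c} → (no moves)
Coarsest stable partition (strong bisimilarity classes):
  B0 = {s0}
  B1 = {s1, t1}
  B2 = {t0}
s0 ∈ B0, t0 ∈ B2 → different blocks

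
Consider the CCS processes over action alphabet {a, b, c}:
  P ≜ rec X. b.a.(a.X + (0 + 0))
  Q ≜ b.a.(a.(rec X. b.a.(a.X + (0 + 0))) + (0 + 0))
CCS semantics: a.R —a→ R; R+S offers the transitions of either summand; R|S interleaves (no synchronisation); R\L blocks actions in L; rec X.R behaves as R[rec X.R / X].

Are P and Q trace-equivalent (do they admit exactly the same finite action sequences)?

Reachable graph of P (3 states):
  p0 = rec X. b.a.(a.X + (0 + 0)) :: ··b··> p1
  p1 = a.(a.(rec X. b.a.(a.X + (0 + 0))) + (0 + 0)) :: ··a··> p2
  p2 = a.(rec X. b.a.(a.X + (0 + 0))) + (0 + 0) :: ··a··> p0
Reachable graph of Q (4 states):
  q0 = b.a.(a.(rec X. b.a.(a.X + (0 + 0))) + (0 + 0)) :: ··b··> q1
  q1 = a.(a.(rec X. b.a.(a.X + (0 + 0))) + (0 + 0)) :: ··a··> q2
  q2 = a.(rec X. b.a.(a.X + (0 + 0))) + (0 + 0) :: ··a··> q3
  q3 = rec X. b.a.(a.X + (0 + 0)) :: ··b··> q1
Coarsest stable partition (strong bisimilarity classes):
  B0 = {p0, q0, q3}
  B1 = {p1, q1}
  B2 = {p2, q2}
p0 ∈ B0, q0 ∈ B0 → same block
Bisimilar ⇒ trace-equivalent.

YES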